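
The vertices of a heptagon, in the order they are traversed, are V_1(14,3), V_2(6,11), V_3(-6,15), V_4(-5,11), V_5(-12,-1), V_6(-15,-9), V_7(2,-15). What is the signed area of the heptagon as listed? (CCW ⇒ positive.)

Apply the shoelace (surveyor's) formula: 2A = Σ (x_i·y_{i+1} − x_{i+1}·y_i), indices taken mod 7.
Σ = (136) + (156) + (9) + (137) + (93) + (243) + (216) = 990
Signed area = Σ/2 = 495 (positive ⇒ counter-clockwise traversal).

495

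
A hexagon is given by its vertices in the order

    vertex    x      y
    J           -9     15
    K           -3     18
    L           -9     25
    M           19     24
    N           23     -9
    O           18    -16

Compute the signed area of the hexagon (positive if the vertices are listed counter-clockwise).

Apply the shoelace formula: 2A = Σ (x_i·y_{i+1} − x_{i+1}·y_i), indices taken mod 6.
J→K: (-9)(18) − (-3)(15) = -117
K→L: (-3)(25) − (-9)(18) = 87
L→M: (-9)(24) − (19)(25) = -691
M→N: (19)(-9) − (23)(24) = -723
N→O: (23)(-16) − (18)(-9) = -206
O→J: (18)(15) − (-9)(-16) = 126
Σ = -1524
Signed area = Σ/2 = -762 (negative ⇒ clockwise traversal).

-762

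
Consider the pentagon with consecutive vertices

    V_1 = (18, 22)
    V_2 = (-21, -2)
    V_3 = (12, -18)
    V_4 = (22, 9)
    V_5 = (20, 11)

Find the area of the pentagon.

818

Apply the shoelace (surveyor's) formula: 2A = Σ (x_i·y_{i+1} − x_{i+1}·y_i), indices taken mod 5.
Σ = (426) + (402) + (504) + (62) + (242) = 1636
Area = |Σ|/2 = 818.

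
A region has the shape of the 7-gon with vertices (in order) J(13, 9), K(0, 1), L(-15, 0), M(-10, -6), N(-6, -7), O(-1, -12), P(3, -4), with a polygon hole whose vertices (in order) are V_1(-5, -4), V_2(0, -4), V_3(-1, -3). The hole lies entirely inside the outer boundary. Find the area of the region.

165.5

Outer boundary:
Apply Gauss's area formula: 2A = Σ (x_i·y_{i+1} − x_{i+1}·y_i), indices taken mod 7.
Σ = (13) + (15) + (90) + (34) + (65) + (40) + (79) = 336
Area = |Σ|/2 = 168.
Hole:
Apply Gauss's area formula: 2A = Σ (x_i·y_{i+1} − x_{i+1}·y_i), indices taken mod 3.
V_1→V_2: (-5)(-4) − (0)(-4) = 20
V_2→V_3: (0)(-3) − (-1)(-4) = -4
V_3→V_1: (-1)(-4) − (-5)(-3) = -11
Σ = 5
Area = |Σ|/2 = 2.5.
Net area = 168 − 2.5 = 165.5.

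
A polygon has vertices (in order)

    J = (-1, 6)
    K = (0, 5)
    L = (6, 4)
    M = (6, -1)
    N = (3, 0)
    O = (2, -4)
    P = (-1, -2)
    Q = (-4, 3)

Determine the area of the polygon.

Apply the shoelace formula: 2A = Σ (x_i·y_{i+1} − x_{i+1}·y_i), indices taken mod 8.
Cross-terms: -5, -30, -30, 3, -12, -8, -11, -21  ⇒  Σ = -114
Area = |Σ|/2 = 57.

57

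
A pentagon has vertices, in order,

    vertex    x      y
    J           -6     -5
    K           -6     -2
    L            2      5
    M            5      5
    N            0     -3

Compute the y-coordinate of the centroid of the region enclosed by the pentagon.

-1/23

Apply the surveyor's formula. First the cross-terms c_i = x_i·y_{i+1} − x_{i+1}·y_i:
  -18, -26, -15, -15, -18  ⇒  2A = -92, A = -46.
Then Σ (y_i + y_{i+1})·c_i = 12, so ȳ = 12 / (6·(-46)) = -1/23.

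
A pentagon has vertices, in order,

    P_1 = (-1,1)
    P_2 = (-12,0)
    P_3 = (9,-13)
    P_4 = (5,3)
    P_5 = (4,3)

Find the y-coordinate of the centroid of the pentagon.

Apply the shoelace formula. First the cross-terms c_i = x_i·y_{i+1} − x_{i+1}·y_i:
  12, 156, 92, 3, 7  ⇒  2A = 270, A = 135.
Then Σ (y_i + y_{i+1})·c_i = -2890, so ȳ = -2890 / (6·135) = -289/81.

-289/81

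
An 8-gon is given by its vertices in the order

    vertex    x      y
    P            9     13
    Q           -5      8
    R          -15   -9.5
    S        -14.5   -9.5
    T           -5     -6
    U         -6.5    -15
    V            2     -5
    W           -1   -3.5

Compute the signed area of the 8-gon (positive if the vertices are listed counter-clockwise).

P→Q: (9)(8) − (-5)(13) = 137
Q→R: (-5)(-9.5) − (-15)(8) = 167.5
R→S: (-15)(-9.5) − (-14.5)(-9.5) = 4.75
S→T: (-14.5)(-6) − (-5)(-9.5) = 39.5
T→U: (-5)(-15) − (-6.5)(-6) = 36
U→V: (-6.5)(-5) − (2)(-15) = 62.5
V→W: (2)(-3.5) − (-1)(-5) = -12
W→P: (-1)(13) − (9)(-3.5) = 18.5
Σ = 453.75
Signed area = Σ/2 = 226.875 (positive ⇒ counter-clockwise traversal).

226.875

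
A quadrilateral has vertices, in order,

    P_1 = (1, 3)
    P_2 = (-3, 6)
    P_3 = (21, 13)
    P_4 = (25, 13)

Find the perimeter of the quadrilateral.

60

|P_1P_2| = √((-4)² + (3)²) = √25 = 5
|P_2P_3| = √((24)² + (7)²) = √625 = 25
|P_3P_4| = √((4)² + (0)²) = √16 = 4
|P_4P_1| = √((-24)² + (-10)²) = √676 = 26
Perimeter = 5 + 25 + 4 + 26 = 60.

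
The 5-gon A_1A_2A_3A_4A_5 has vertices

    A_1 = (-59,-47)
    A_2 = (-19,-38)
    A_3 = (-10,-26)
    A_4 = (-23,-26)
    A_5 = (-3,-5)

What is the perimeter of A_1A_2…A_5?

|A_1A_2| = √((40)² + (9)²) = √1681 = 41
|A_2A_3| = √((9)² + (12)²) = √225 = 15
|A_3A_4| = √((-13)² + (0)²) = √169 = 13
|A_4A_5| = √((20)² + (21)²) = √841 = 29
|A_5A_1| = √((-56)² + (-42)²) = √4900 = 70
Perimeter = 41 + 15 + 13 + 29 + 70 = 168.

168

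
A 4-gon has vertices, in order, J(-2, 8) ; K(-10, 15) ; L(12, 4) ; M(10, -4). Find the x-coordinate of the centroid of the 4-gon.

400/93

Apply Gauss's area formula. First the cross-terms c_i = x_i·y_{i+1} − x_{i+1}·y_i:
  50, -220, -88, 72  ⇒  2A = -186, A = -93.
Then Σ (x_i + x_{i+1})·c_i = -2400, so x̄ = -2400 / (6·(-93)) = 400/93.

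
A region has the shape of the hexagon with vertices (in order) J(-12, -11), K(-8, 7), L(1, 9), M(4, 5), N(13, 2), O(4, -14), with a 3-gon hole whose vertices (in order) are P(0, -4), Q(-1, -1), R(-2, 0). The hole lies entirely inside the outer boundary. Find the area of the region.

369.5

Outer boundary:
Apply Gauss's area formula: 2A = Σ (x_i·y_{i+1} − x_{i+1}·y_i), indices taken mod 6.
Σ = (-172) + (-79) + (-31) + (-57) + (-190) + (-212) = -741
Area = |Σ|/2 = 370.5.
Hole:
P→Q: (0)(-1) − (-1)(-4) = -4
Q→R: (-1)(0) − (-2)(-1) = -2
R→P: (-2)(-4) − (0)(0) = 8
Σ = 2
Area = |Σ|/2 = 1.
Net area = 370.5 − 1 = 369.5.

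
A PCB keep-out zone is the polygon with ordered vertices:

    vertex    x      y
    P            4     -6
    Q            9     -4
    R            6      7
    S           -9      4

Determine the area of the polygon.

Apply the shoelace (surveyor's) formula: 2A = Σ (x_i·y_{i+1} − x_{i+1}·y_i), indices taken mod 4.
Cross-terms: 38, 87, 87, 38  ⇒  Σ = 250
Area = |Σ|/2 = 125.

125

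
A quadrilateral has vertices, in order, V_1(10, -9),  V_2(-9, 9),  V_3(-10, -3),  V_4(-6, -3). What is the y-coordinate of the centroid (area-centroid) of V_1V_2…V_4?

Apply the shoelace (surveyor's) formula. First the cross-terms c_i = x_i·y_{i+1} − x_{i+1}·y_i:
  9, 117, 12, 84  ⇒  2A = 222, A = 111.
Then Σ (y_i + y_{i+1})·c_i = -378, so ȳ = -378 / (6·111) = -21/37.

-21/37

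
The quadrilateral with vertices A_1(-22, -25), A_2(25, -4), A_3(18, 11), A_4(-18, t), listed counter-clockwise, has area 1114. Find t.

13

The doubled signed area Σ (x_i y_{i+1} − x_{i+1} y_i) is linear in t.
With t=0 it equals 1708; the coefficient of t is 40 (from the two edges through A_4).
So 40·t + 1708 = 2·1114 = 2228 ⇒ t = 13.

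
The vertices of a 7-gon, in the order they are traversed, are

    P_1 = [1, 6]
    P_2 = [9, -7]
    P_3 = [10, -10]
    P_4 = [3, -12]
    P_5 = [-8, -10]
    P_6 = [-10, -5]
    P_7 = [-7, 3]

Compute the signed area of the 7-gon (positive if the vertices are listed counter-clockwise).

-233.5

Apply the shoelace (surveyor's) formula: 2A = Σ (x_i·y_{i+1} − x_{i+1}·y_i), indices taken mod 7.
Cross-terms: -61, -20, -90, -126, -60, -65, -45  ⇒  Σ = -467
Signed area = Σ/2 = -233.5 (negative ⇒ clockwise traversal).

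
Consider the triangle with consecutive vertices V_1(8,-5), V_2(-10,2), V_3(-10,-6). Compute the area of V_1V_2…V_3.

72

Apply the surveyor's formula: 2A = Σ (x_i·y_{i+1} − x_{i+1}·y_i), indices taken mod 3.
Σ = (-34) + (80) + (98) = 144
Area = |Σ|/2 = 72.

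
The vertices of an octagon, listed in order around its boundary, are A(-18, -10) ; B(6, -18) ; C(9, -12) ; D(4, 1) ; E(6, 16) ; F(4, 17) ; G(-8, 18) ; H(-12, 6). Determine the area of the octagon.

Apply Gauss's area formula: 2A = Σ (x_i·y_{i+1} − x_{i+1}·y_i), indices taken mod 8.
Σ = (384) + (90) + (57) + (58) + (38) + (208) + (168) + (228) = 1231
Area = |Σ|/2 = 615.5.

615.5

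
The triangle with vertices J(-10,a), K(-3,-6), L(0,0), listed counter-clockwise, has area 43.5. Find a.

The doubled signed area Σ (x_i y_{i+1} − x_{i+1} y_i) is linear in a.
With a=0 it equals 60; the coefficient of a is 3 (from the two edges through J).
So 3·a + 60 = 2·43.5 = 87 ⇒ a = 9.

9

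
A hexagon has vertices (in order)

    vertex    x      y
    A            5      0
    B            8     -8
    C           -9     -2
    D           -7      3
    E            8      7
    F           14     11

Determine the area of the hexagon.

Apply the surveyor's formula: 2A = Σ (x_i·y_{i+1} − x_{i+1}·y_i), indices taken mod 6.
A→B: (5)(-8) − (8)(0) = -40
B→C: (8)(-2) − (-9)(-8) = -88
C→D: (-9)(3) − (-7)(-2) = -41
D→E: (-7)(7) − (8)(3) = -73
E→F: (8)(11) − (14)(7) = -10
F→A: (14)(0) − (5)(11) = -55
Σ = -307
Area = |Σ|/2 = 153.5.

153.5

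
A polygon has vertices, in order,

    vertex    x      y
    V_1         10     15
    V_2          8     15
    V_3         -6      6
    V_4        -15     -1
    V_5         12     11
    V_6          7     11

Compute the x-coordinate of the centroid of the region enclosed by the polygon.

73/161

Apply Gauss's area formula. First the cross-terms c_i = x_i·y_{i+1} − x_{i+1}·y_i:
  30, 138, 96, -153, 55, -5  ⇒  2A = 161, A = 80.5.
Then Σ (x_i + x_{i+1})·c_i = 219, so x̄ = 219 / (6·80.5) = 73/161.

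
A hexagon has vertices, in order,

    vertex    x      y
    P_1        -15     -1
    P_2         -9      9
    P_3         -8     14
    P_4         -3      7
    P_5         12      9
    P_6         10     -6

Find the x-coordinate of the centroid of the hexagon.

Apply the shoelace formula. First the cross-terms c_i = x_i·y_{i+1} − x_{i+1}·y_i:
  -144, -54, -14, -111, -162, -100  ⇒  2A = -585, A = -292.5.
Then Σ (x_i + x_{i+1})·c_i = 465, so x̄ = 465 / (6·(-292.5)) = -31/117.

-31/117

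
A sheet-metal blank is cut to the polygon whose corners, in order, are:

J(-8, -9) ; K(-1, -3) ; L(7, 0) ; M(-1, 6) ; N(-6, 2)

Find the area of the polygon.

91

Apply the shoelace (surveyor's) formula: 2A = Σ (x_i·y_{i+1} − x_{i+1}·y_i), indices taken mod 5.
Cross-terms: 15, 21, 42, 34, 70  ⇒  Σ = 182
Area = |Σ|/2 = 91.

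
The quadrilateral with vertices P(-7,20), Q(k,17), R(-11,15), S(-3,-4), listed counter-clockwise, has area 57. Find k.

Write out the shoelace sum; only the two edges meeting at Q involve k:
2·Area = [((-7)·17 − k·20) + (k·15 − (-11)·17)] + 1
       = -5·k + 69 = 114
⇒ k = -9.

-9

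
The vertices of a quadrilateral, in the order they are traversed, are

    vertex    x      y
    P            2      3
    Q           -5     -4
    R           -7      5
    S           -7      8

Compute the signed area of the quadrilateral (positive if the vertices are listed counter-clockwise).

-52

Apply the surveyor's formula: 2A = Σ (x_i·y_{i+1} − x_{i+1}·y_i), indices taken mod 4.
P→Q: (2)(-4) − (-5)(3) = 7
Q→R: (-5)(5) − (-7)(-4) = -53
R→S: (-7)(8) − (-7)(5) = -21
S→P: (-7)(3) − (2)(8) = -37
Σ = -104
Signed area = Σ/2 = -52 (negative ⇒ clockwise traversal).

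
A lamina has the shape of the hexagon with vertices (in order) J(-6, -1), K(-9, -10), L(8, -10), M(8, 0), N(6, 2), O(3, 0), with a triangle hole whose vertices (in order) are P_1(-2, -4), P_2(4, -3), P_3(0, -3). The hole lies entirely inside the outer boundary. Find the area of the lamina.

152

Outer boundary:
Apply Gauss's area formula: 2A = Σ (x_i·y_{i+1} − x_{i+1}·y_i), indices taken mod 6.
Σ = (51) + (170) + (80) + (16) + (-6) + (-3) = 308
Area = |Σ|/2 = 154.
Hole:
Σ = (22) + (-12) + (-6) = 4
Area = |Σ|/2 = 2.
Net area = 154 − 2 = 152.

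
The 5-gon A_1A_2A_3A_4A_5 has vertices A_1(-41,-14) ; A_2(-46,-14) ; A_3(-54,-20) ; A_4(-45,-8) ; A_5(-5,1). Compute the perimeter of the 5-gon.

110

|A_1A_2| = √((-5)² + (0)²) = √25 = 5
|A_2A_3| = √((-8)² + (-6)²) = √100 = 10
|A_3A_4| = √((9)² + (12)²) = √225 = 15
|A_4A_5| = √((40)² + (9)²) = √1681 = 41
|A_5A_1| = √((-36)² + (-15)²) = √1521 = 39
Perimeter = 5 + 10 + 15 + 41 + 39 = 110.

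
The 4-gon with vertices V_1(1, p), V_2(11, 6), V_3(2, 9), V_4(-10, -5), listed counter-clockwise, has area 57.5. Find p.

3

The doubled signed area Σ (x_i y_{i+1} − x_{i+1} y_i) is linear in p.
With p=0 it equals 178; the coefficient of p is -21 (from the two edges through V_1).
So -21·p + 178 = 2·57.5 = 115 ⇒ p = 3.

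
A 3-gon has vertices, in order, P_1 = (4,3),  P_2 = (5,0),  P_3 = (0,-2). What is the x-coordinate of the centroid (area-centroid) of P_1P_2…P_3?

3

Apply the surveyor's formula. First the cross-terms c_i = x_i·y_{i+1} − x_{i+1}·y_i:
  -15, -10, 8  ⇒  2A = -17, A = -8.5.
Then Σ (x_i + x_{i+1})·c_i = -153, so x̄ = -153 / (6·(-8.5)) = 3.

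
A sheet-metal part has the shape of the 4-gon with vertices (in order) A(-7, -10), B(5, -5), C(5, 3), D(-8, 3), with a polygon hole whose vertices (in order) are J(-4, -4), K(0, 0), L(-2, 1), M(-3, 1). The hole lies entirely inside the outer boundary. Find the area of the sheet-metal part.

124

Outer boundary:
Σ = (85) + (40) + (39) + (101) = 265
Area = |Σ|/2 = 132.5.
Hole:
Apply the shoelace (surveyor's) formula: 2A = Σ (x_i·y_{i+1} − x_{i+1}·y_i), indices taken mod 4.
Σ = (0) + (0) + (1) + (16) = 17
Area = |Σ|/2 = 8.5.
Net area = 132.5 − 8.5 = 124.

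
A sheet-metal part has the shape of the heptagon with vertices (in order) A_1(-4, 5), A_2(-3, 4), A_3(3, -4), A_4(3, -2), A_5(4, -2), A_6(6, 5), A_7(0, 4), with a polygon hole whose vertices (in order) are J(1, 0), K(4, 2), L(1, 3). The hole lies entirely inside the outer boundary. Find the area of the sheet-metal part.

35

Outer boundary:
Apply Gauss's area formula: 2A = Σ (x_i·y_{i+1} − x_{i+1}·y_i), indices taken mod 7.
Σ = (-1) + (0) + (6) + (2) + (32) + (24) + (16) = 79
Area = |Σ|/2 = 39.5.
Hole:
Apply Gauss's area formula: 2A = Σ (x_i·y_{i+1} − x_{i+1}·y_i), indices taken mod 3.
Cross-terms: 2, 10, -3  ⇒  Σ = 9
Area = |Σ|/2 = 4.5.
Net area = 39.5 − 4.5 = 35.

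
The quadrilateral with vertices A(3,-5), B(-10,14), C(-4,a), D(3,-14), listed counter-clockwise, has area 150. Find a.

-13

Write out the shoelace sum; only the two edges meeting at C involve a:
2·Area = [((-10)·a − (-4)·14) + ((-4)·(-14) − 3·a)] + 19
       = -13·a + 131 = 300
⇒ a = -13.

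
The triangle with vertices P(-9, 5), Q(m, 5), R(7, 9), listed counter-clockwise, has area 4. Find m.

-7

The doubled signed area Σ (x_i y_{i+1} − x_{i+1} y_i) is linear in m.
With m=0 it equals 36; the coefficient of m is 4 (from the two edges through Q).
So 4·m + 36 = 2·4 = 8 ⇒ m = -7.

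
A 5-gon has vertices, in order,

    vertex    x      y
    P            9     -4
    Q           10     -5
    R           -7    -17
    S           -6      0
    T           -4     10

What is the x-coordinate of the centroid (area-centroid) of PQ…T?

Apply the surveyor's formula. First the cross-terms c_i = x_i·y_{i+1} − x_{i+1}·y_i:
  -5, -205, -102, -60, -74  ⇒  2A = -446, A = -223.
Then Σ (x_i + x_{i+1})·c_i = 846, so x̄ = 846 / (6·(-223)) = -141/223.

-141/223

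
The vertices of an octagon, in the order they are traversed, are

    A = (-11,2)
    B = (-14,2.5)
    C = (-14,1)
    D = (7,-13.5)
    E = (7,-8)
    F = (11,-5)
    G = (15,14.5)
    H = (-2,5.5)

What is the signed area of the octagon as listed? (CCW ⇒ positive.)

348.75

A→B: (-11)(2.5) − (-14)(2) = 0.5
B→C: (-14)(1) − (-14)(2.5) = 21
C→D: (-14)(-13.5) − (7)(1) = 182
D→E: (7)(-8) − (7)(-13.5) = 38.5
E→F: (7)(-5) − (11)(-8) = 53
F→G: (11)(14.5) − (15)(-5) = 234.5
G→H: (15)(5.5) − (-2)(14.5) = 111.5
H→A: (-2)(2) − (-11)(5.5) = 56.5
Σ = 697.5
Signed area = Σ/2 = 348.75 (positive ⇒ counter-clockwise traversal).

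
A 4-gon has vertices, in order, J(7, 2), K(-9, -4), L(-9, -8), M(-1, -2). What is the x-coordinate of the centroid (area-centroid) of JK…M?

-41/9

Apply the shoelace (surveyor's) formula. First the cross-terms c_i = x_i·y_{i+1} − x_{i+1}·y_i:
  -10, 36, 10, 12  ⇒  2A = 48, A = 24.
Then Σ (x_i + x_{i+1})·c_i = -656, so x̄ = -656 / (6·24) = -41/9.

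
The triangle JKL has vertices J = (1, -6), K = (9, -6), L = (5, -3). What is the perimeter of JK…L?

|JK| = √((8)² + (0)²) = √64 = 8
|KL| = √((-4)² + (3)²) = √25 = 5
|LJ| = √((-4)² + (-3)²) = √25 = 5
Perimeter = 8 + 5 + 5 = 18.

18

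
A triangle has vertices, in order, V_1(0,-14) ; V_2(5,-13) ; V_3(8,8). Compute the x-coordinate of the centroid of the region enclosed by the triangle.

13/3

Apply the surveyor's formula. First the cross-terms c_i = x_i·y_{i+1} − x_{i+1}·y_i:
  70, 144, -112  ⇒  2A = 102, A = 51.
Then Σ (x_i + x_{i+1})·c_i = 1326, so x̄ = 1326 / (6·51) = 13/3.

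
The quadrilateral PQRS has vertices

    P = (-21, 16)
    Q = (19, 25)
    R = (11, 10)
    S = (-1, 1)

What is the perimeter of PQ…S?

98

|PQ| = √((40)² + (9)²) = √1681 = 41
|QR| = √((-8)² + (-15)²) = √289 = 17
|RS| = √((-12)² + (-9)²) = √225 = 15
|SP| = √((-20)² + (15)²) = √625 = 25
Perimeter = 41 + 17 + 15 + 25 = 98.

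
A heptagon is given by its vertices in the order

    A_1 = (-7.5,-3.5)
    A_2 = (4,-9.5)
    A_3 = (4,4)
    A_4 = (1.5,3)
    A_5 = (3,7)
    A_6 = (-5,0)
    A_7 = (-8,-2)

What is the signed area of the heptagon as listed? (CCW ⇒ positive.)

102.375

Σ = (85.25) + (54) + (6) + (1.5) + (35) + (10) + (13) = 204.75
Signed area = Σ/2 = 102.375 (positive ⇒ counter-clockwise traversal).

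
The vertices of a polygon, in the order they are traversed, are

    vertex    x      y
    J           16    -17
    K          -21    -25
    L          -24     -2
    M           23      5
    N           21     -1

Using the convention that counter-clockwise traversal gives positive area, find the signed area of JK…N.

-929

Apply Gauss's area formula: 2A = Σ (x_i·y_{i+1} − x_{i+1}·y_i), indices taken mod 5.
J→K: (16)(-25) − (-21)(-17) = -757
K→L: (-21)(-2) − (-24)(-25) = -558
L→M: (-24)(5) − (23)(-2) = -74
M→N: (23)(-1) − (21)(5) = -128
N→J: (21)(-17) − (16)(-1) = -341
Σ = -1858
Signed area = Σ/2 = -929 (negative ⇒ clockwise traversal).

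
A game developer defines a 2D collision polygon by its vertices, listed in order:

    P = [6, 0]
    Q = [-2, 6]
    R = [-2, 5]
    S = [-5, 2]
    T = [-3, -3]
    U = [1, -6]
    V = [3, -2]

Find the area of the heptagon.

Apply the shoelace (surveyor's) formula: 2A = Σ (x_i·y_{i+1} − x_{i+1}·y_i), indices taken mod 7.
Σ = (36) + (2) + (21) + (21) + (21) + (16) + (12) = 129
Area = |Σ|/2 = 64.5.

64.5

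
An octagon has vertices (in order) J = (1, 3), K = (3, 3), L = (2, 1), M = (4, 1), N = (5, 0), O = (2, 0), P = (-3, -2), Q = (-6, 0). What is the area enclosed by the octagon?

Apply the shoelace formula: 2A = Σ (x_i·y_{i+1} − x_{i+1}·y_i), indices taken mod 8.
Cross-terms: -6, -3, -2, -5, 0, -4, -12, -18  ⇒  Σ = -50
Area = |Σ|/2 = 25.

25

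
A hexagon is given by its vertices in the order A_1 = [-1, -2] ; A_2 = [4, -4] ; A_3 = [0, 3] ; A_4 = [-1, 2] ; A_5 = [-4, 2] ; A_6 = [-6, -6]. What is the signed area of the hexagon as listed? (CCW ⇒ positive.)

37.5

Σ = (12) + (12) + (3) + (6) + (36) + (6) = 75
Signed area = Σ/2 = 37.5 (positive ⇒ counter-clockwise traversal).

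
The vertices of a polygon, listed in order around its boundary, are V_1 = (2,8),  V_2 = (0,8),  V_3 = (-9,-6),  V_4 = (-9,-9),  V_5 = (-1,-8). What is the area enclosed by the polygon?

93

Apply the shoelace (surveyor's) formula: 2A = Σ (x_i·y_{i+1} − x_{i+1}·y_i), indices taken mod 5.
Cross-terms: 16, 72, 27, 63, 8  ⇒  Σ = 186
Area = |Σ|/2 = 93.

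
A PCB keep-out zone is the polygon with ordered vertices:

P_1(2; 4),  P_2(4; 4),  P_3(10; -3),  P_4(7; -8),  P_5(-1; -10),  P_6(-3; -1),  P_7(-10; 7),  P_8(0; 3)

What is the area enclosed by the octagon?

Cross-terms: -8, -52, -59, -78, -29, -31, -30, -6  ⇒  Σ = -293
Area = |Σ|/2 = 146.5.

146.5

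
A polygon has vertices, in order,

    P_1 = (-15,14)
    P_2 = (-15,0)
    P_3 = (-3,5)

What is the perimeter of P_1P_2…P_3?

|P_1P_2| = √((0)² + (-14)²) = √196 = 14
|P_2P_3| = √((12)² + (5)²) = √169 = 13
|P_3P_1| = √((-12)² + (9)²) = √225 = 15
Perimeter = 14 + 13 + 15 = 42.

42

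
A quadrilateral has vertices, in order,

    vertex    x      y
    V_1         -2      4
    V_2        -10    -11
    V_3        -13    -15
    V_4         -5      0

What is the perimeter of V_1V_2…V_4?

44

|V_1V_2| = √((-8)² + (-15)²) = √289 = 17
|V_2V_3| = √((-3)² + (-4)²) = √25 = 5
|V_3V_4| = √((8)² + (15)²) = √289 = 17
|V_4V_1| = √((3)² + (4)²) = √25 = 5
Perimeter = 17 + 5 + 17 + 5 = 44.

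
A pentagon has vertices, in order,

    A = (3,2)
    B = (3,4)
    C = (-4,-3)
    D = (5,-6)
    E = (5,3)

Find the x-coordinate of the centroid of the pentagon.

Apply the surveyor's formula. First the cross-terms c_i = x_i·y_{i+1} − x_{i+1}·y_i:
  6, 7, 39, 45, 1  ⇒  2A = 98, A = 49.
Then Σ (x_i + x_{i+1})·c_i = 526, so x̄ = 526 / (6·49) = 263/147.

263/147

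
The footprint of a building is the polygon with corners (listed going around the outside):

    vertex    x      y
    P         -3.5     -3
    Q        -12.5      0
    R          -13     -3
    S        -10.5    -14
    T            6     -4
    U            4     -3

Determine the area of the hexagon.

126

Apply Gauss's area formula: 2A = Σ (x_i·y_{i+1} − x_{i+1}·y_i), indices taken mod 6.
Σ = (-37.5) + (37.5) + (150.5) + (126) + (-2) + (-22.5) = 252
Area = |Σ|/2 = 126.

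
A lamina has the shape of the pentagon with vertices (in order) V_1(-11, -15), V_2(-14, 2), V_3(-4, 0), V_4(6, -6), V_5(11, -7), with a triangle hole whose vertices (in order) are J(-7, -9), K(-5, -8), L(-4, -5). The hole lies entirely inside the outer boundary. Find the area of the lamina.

206.5

Outer boundary:
Apply the surveyor's formula: 2A = Σ (x_i·y_{i+1} − x_{i+1}·y_i), indices taken mod 5.
Σ = (-232) + (8) + (24) + (24) + (-242) = -418
Area = |Σ|/2 = 209.
Hole:
J→K: (-7)(-8) − (-5)(-9) = 11
K→L: (-5)(-5) − (-4)(-8) = -7
L→J: (-4)(-9) − (-7)(-5) = 1
Σ = 5
Area = |Σ|/2 = 2.5.
Net area = 209 − 2.5 = 206.5.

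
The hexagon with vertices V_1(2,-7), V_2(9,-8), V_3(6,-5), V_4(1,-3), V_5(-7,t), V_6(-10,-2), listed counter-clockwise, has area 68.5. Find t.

3

The doubled signed area Σ (x_i y_{i+1} − x_{i+1} y_i) is linear in t.
With t=0 it equals 104; the coefficient of t is 11 (from the two edges through V_5).
So 11·t + 104 = 2·68.5 = 137 ⇒ t = 3.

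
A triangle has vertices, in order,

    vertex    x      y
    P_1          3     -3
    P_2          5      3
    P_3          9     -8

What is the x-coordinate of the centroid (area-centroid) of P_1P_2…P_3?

17/3

Apply Gauss's area formula. First the cross-terms c_i = x_i·y_{i+1} − x_{i+1}·y_i:
  24, -67, -3  ⇒  2A = -46, A = -23.
Then Σ (x_i + x_{i+1})·c_i = -782, so x̄ = -782 / (6·(-23)) = 17/3.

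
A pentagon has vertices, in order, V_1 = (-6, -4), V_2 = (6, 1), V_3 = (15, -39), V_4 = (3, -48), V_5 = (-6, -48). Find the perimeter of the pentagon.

122

|V_1V_2| = √((12)² + (5)²) = √169 = 13
|V_2V_3| = √((9)² + (-40)²) = √1681 = 41
|V_3V_4| = √((-12)² + (-9)²) = √225 = 15
|V_4V_5| = √((-9)² + (0)²) = √81 = 9
|V_5V_1| = √((0)² + (44)²) = √1936 = 44
Perimeter = 13 + 41 + 15 + 9 + 44 = 122.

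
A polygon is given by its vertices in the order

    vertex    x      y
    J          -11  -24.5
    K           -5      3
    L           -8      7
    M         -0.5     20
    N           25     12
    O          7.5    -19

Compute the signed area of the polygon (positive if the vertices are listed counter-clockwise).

-893.375

Cross-terms: -155.5, -11, -156.5, -506, -565, -392.75  ⇒  Σ = -1786.75
Signed area = Σ/2 = -893.375 (negative ⇒ clockwise traversal).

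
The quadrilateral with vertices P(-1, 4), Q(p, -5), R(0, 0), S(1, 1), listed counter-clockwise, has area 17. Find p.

-6

The doubled signed area Σ (x_i y_{i+1} − x_{i+1} y_i) is linear in p.
With p=0 it equals 10; the coefficient of p is -4 (from the two edges through Q).
So -4·p + 10 = 2·17 = 34 ⇒ p = -6.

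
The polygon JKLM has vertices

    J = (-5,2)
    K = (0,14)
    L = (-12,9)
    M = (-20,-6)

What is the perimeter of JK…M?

|JK| = √((5)² + (12)²) = √169 = 13
|KL| = √((-12)² + (-5)²) = √169 = 13
|LM| = √((-8)² + (-15)²) = √289 = 17
|MJ| = √((15)² + (8)²) = √289 = 17
Perimeter = 13 + 13 + 17 + 17 = 60.

60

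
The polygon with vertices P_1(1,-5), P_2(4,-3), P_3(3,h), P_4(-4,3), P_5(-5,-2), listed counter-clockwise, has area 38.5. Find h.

-1

The doubled signed area Σ (x_i y_{i+1} − x_{i+1} y_i) is linear in h.
With h=0 it equals 85; the coefficient of h is 8 (from the two edges through P_3).
So 8·h + 85 = 2·38.5 = 77 ⇒ h = -1.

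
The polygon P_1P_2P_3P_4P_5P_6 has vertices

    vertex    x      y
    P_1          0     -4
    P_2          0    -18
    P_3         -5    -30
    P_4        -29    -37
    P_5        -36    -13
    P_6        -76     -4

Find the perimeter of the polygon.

|P_1P_2| = √((0)² + (-14)²) = √196 = 14
|P_2P_3| = √((-5)² + (-12)²) = √169 = 13
|P_3P_4| = √((-24)² + (-7)²) = √625 = 25
|P_4P_5| = √((-7)² + (24)²) = √625 = 25
|P_5P_6| = √((-40)² + (9)²) = √1681 = 41
|P_6P_1| = √((76)² + (0)²) = √5776 = 76
Perimeter = 14 + 13 + 25 + 25 + 41 + 76 = 194.

194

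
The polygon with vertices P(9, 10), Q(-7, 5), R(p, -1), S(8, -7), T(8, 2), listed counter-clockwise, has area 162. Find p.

The doubled signed area Σ (x_i y_{i+1} − x_{i+1} y_i) is linear in p.
With p=0 it equals 264; the coefficient of p is -12 (from the two edges through R).
So -12·p + 264 = 2·162 = 324 ⇒ p = -5.

-5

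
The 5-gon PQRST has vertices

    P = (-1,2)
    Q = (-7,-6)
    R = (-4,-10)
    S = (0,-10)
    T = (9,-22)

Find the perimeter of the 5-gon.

60

|PQ| = √((-6)² + (-8)²) = √100 = 10
|QR| = √((3)² + (-4)²) = √25 = 5
|RS| = √((4)² + (0)²) = √16 = 4
|ST| = √((9)² + (-12)²) = √225 = 15
|TP| = √((-10)² + (24)²) = √676 = 26
Perimeter = 10 + 5 + 4 + 15 + 26 = 60.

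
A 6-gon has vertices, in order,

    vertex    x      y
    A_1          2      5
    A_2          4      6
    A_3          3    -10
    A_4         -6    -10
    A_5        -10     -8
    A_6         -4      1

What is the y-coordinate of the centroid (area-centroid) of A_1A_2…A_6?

-507/136

Apply the surveyor's formula. First the cross-terms c_i = x_i·y_{i+1} − x_{i+1}·y_i:
  -8, -58, -90, -52, -42, -22  ⇒  2A = -272, A = -136.
Then Σ (y_i + y_{i+1})·c_i = 3042, so ȳ = 3042 / (6·(-136)) = -507/136.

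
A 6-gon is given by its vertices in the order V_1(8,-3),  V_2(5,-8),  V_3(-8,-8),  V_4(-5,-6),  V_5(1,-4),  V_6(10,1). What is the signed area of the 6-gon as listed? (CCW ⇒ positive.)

Apply the surveyor's formula: 2A = Σ (x_i·y_{i+1} − x_{i+1}·y_i), indices taken mod 6.
Cross-terms: -49, -104, 8, 26, 41, -38  ⇒  Σ = -116
Signed area = Σ/2 = -58 (negative ⇒ clockwise traversal).

-58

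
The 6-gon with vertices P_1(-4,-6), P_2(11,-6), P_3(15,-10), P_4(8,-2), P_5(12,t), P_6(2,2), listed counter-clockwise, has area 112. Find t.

10

The doubled signed area Σ (x_i y_{i+1} − x_{i+1} y_i) is linear in t.
With t=0 it equals 164; the coefficient of t is 6 (from the two edges through P_5).
So 6·t + 164 = 2·112 = 224 ⇒ t = 10.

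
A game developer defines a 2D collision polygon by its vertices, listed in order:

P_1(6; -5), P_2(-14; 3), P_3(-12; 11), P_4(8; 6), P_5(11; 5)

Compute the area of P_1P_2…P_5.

Apply the surveyor's formula: 2A = Σ (x_i·y_{i+1} − x_{i+1}·y_i), indices taken mod 5.
Σ = (-52) + (-118) + (-160) + (-26) + (-85) = -441
Area = |Σ|/2 = 220.5.

220.5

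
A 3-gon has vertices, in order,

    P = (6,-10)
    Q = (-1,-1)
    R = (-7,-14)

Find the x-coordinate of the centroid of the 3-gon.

Apply the shoelace formula. First the cross-terms c_i = x_i·y_{i+1} − x_{i+1}·y_i:
  -16, 7, 154  ⇒  2A = 145, A = 72.5.
Then Σ (x_i + x_{i+1})·c_i = -290, so x̄ = -290 / (6·72.5) = -2/3.

-2/3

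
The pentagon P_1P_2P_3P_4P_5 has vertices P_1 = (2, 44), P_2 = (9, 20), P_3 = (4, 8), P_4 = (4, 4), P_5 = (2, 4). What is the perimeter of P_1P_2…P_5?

|P_1P_2| = √((7)² + (-24)²) = √625 = 25
|P_2P_3| = √((-5)² + (-12)²) = √169 = 13
|P_3P_4| = √((0)² + (-4)²) = √16 = 4
|P_4P_5| = √((-2)² + (0)²) = √4 = 2
|P_5P_1| = √((0)² + (40)²) = √1600 = 40
Perimeter = 25 + 13 + 4 + 2 + 40 = 84.

84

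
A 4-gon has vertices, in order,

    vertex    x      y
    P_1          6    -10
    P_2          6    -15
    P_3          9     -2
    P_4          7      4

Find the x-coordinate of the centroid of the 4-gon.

Apply the surveyor's formula. First the cross-terms c_i = x_i·y_{i+1} − x_{i+1}·y_i:
  -30, 123, 50, -94  ⇒  2A = 49, A = 24.5.
Then Σ (x_i + x_{i+1})·c_i = 1063, so x̄ = 1063 / (6·24.5) = 1063/147.

1063/147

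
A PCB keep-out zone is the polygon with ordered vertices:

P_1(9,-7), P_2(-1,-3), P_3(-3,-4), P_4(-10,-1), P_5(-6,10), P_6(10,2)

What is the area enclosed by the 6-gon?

191

Σ = (-34) + (-5) + (-37) + (-106) + (-112) + (-88) = -382
Area = |Σ|/2 = 191.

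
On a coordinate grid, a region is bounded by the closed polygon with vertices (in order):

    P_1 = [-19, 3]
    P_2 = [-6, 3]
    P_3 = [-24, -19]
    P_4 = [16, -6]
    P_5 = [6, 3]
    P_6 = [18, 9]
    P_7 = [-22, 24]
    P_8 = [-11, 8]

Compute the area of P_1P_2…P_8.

Apply Gauss's area formula: 2A = Σ (x_i·y_{i+1} − x_{i+1}·y_i), indices taken mod 8.
Σ = (-39) + (186) + (448) + (84) + (0) + (630) + (88) + (119) = 1516
Area = |Σ|/2 = 758.

758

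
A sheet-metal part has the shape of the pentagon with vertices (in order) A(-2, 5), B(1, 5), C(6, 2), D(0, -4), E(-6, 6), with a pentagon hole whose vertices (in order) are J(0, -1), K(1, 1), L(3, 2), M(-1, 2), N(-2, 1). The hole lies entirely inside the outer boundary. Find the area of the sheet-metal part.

Outer boundary:
Apply the shoelace formula: 2A = Σ (x_i·y_{i+1} − x_{i+1}·y_i), indices taken mod 5.
A→B: (-2)(5) − (1)(5) = -15
B→C: (1)(2) − (6)(5) = -28
C→D: (6)(-4) − (0)(2) = -24
D→E: (0)(6) − (-6)(-4) = -24
E→A: (-6)(5) − (-2)(6) = -18
Σ = -109
Area = |Σ|/2 = 54.5.
Hole:
J→K: (0)(1) − (1)(-1) = 1
K→L: (1)(2) − (3)(1) = -1
L→M: (3)(2) − (-1)(2) = 8
M→N: (-1)(1) − (-2)(2) = 3
N→J: (-2)(-1) − (0)(1) = 2
Σ = 13
Area = |Σ|/2 = 6.5.
Net area = 54.5 − 6.5 = 48.

48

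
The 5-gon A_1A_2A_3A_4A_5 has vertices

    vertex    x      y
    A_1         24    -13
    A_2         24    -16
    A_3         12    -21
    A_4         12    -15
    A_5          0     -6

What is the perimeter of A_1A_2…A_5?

62

|A_1A_2| = √((0)² + (-3)²) = √9 = 3
|A_2A_3| = √((-12)² + (-5)²) = √169 = 13
|A_3A_4| = √((0)² + (6)²) = √36 = 6
|A_4A_5| = √((-12)² + (9)²) = √225 = 15
|A_5A_1| = √((24)² + (-7)²) = √625 = 25
Perimeter = 3 + 13 + 6 + 15 + 25 = 62.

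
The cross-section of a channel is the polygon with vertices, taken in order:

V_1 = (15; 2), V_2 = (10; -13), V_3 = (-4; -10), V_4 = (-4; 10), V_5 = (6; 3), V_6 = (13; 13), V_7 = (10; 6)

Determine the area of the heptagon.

301

Apply Gauss's area formula: 2A = Σ (x_i·y_{i+1} − x_{i+1}·y_i), indices taken mod 7.
Cross-terms: -215, -152, -80, -72, 39, -52, -70  ⇒  Σ = -602
Area = |Σ|/2 = 301.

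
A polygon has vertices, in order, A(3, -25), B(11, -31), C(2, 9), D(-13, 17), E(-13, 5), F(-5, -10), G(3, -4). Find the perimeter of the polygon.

128

|AB| = √((8)² + (-6)²) = √100 = 10
|BC| = √((-9)² + (40)²) = √1681 = 41
|CD| = √((-15)² + (8)²) = √289 = 17
|DE| = √((0)² + (-12)²) = √144 = 12
|EF| = √((8)² + (-15)²) = √289 = 17
|FG| = √((8)² + (6)²) = √100 = 10
|GA| = √((0)² + (-21)²) = √441 = 21
Perimeter = 10 + 41 + 17 + 12 + 17 + 10 + 21 = 128.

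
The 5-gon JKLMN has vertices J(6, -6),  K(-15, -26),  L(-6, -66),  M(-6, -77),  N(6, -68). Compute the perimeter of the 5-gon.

158

|JK| = √((-21)² + (-20)²) = √841 = 29
|KL| = √((9)² + (-40)²) = √1681 = 41
|LM| = √((0)² + (-11)²) = √121 = 11
|MN| = √((12)² + (9)²) = √225 = 15
|NJ| = √((0)² + (62)²) = √3844 = 62
Perimeter = 29 + 41 + 11 + 15 + 62 = 158.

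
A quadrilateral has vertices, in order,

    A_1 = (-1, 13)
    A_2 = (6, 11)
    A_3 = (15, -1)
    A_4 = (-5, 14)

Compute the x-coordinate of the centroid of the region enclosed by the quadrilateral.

Apply the surveyor's formula. First the cross-terms c_i = x_i·y_{i+1} − x_{i+1}·y_i:
  -89, -171, 205, -51  ⇒  2A = -106, A = -53.
Then Σ (x_i + x_{i+1})·c_i = -1680, so x̄ = -1680 / (6·(-53)) = 280/53.

280/53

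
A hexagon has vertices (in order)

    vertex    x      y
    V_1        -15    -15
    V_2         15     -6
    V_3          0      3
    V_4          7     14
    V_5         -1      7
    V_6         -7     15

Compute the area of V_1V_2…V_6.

Σ = (315) + (45) + (-21) + (63) + (34) + (330) = 766
Area = |Σ|/2 = 383.

383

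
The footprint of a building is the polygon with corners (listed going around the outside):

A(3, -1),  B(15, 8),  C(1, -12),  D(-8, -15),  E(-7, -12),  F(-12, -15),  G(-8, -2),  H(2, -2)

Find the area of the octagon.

190

Apply the shoelace (surveyor's) formula: 2A = Σ (x_i·y_{i+1} − x_{i+1}·y_i), indices taken mod 8.
Σ = (39) + (-188) + (-111) + (-9) + (-39) + (-96) + (20) + (4) = -380
Area = |Σ|/2 = 190.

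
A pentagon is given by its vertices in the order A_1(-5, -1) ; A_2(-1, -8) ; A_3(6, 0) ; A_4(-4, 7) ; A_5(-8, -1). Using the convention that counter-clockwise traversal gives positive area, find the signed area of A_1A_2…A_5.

Apply the shoelace formula: 2A = Σ (x_i·y_{i+1} − x_{i+1}·y_i), indices taken mod 5.
Σ = (39) + (48) + (42) + (60) + (3) = 192
Signed area = Σ/2 = 96 (positive ⇒ counter-clockwise traversal).

96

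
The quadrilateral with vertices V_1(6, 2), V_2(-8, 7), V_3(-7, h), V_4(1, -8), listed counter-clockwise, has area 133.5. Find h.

The doubled signed area Σ (x_i y_{i+1} − x_{i+1} y_i) is linear in h.
With h=0 it equals 213; the coefficient of h is -9 (from the two edges through V_3).
So -9·h + 213 = 2·133.5 = 267 ⇒ h = -6.

-6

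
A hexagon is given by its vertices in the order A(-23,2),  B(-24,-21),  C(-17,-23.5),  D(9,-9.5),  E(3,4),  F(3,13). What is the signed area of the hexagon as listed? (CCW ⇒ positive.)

753.75

A→B: (-23)(-21) − (-24)(2) = 531
B→C: (-24)(-23.5) − (-17)(-21) = 207
C→D: (-17)(-9.5) − (9)(-23.5) = 373
D→E: (9)(4) − (3)(-9.5) = 64.5
E→F: (3)(13) − (3)(4) = 27
F→A: (3)(2) − (-23)(13) = 305
Σ = 1507.5
Signed area = Σ/2 = 753.75 (positive ⇒ counter-clockwise traversal).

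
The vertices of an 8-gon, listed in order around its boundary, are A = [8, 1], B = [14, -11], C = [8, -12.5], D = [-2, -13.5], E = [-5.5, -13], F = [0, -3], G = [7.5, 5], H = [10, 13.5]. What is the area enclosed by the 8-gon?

Apply the shoelace formula: 2A = Σ (x_i·y_{i+1} − x_{i+1}·y_i), indices taken mod 8.
Cross-terms: -102, -87, -133, -48.25, 16.5, 22.5, 51.25, -98  ⇒  Σ = -378
Area = |Σ|/2 = 189.

189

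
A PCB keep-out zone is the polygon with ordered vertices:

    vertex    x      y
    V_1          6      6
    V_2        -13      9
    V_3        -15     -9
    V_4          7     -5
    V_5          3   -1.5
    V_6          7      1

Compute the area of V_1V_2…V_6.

288

Apply the shoelace formula: 2A = Σ (x_i·y_{i+1} − x_{i+1}·y_i), indices taken mod 6.
Σ = (132) + (252) + (138) + (4.5) + (13.5) + (36) = 576
Area = |Σ|/2 = 288.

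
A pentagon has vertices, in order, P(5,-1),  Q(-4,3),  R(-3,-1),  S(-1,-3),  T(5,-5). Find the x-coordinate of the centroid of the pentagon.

Apply the shoelace formula. First the cross-terms c_i = x_i·y_{i+1} − x_{i+1}·y_i:
  11, 13, 8, 20, 20  ⇒  2A = 72, A = 36.
Then Σ (x_i + x_{i+1})·c_i = 168, so x̄ = 168 / (6·36) = 7/9.

7/9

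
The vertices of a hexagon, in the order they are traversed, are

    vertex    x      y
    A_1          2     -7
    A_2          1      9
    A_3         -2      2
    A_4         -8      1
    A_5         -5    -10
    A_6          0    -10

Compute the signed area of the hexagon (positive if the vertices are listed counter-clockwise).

Apply the surveyor's formula: 2A = Σ (x_i·y_{i+1} − x_{i+1}·y_i), indices taken mod 6.
Σ = (25) + (20) + (14) + (85) + (50) + (20) = 214
Signed area = Σ/2 = 107 (positive ⇒ counter-clockwise traversal).

107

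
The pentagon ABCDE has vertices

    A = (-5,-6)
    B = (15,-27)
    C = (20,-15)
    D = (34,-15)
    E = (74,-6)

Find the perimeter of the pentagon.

|AB| = √((20)² + (-21)²) = √841 = 29
|BC| = √((5)² + (12)²) = √169 = 13
|CD| = √((14)² + (0)²) = √196 = 14
|DE| = √((40)² + (9)²) = √1681 = 41
|EA| = √((-79)² + (0)²) = √6241 = 79
Perimeter = 29 + 13 + 14 + 41 + 79 = 176.

176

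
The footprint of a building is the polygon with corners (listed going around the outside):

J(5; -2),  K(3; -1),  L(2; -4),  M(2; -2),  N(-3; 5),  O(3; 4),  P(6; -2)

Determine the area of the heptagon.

Apply the shoelace (surveyor's) formula: 2A = Σ (x_i·y_{i+1} − x_{i+1}·y_i), indices taken mod 7.
Σ = (1) + (-10) + (4) + (4) + (-27) + (-30) + (-2) = -60
Area = |Σ|/2 = 30.

30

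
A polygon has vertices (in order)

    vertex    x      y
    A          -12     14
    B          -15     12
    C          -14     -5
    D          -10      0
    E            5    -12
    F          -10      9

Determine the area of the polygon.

Apply Gauss's area formula: 2A = Σ (x_i·y_{i+1} − x_{i+1}·y_i), indices taken mod 6.
A→B: (-12)(12) − (-15)(14) = 66
B→C: (-15)(-5) − (-14)(12) = 243
C→D: (-14)(0) − (-10)(-5) = -50
D→E: (-10)(-12) − (5)(0) = 120
E→F: (5)(9) − (-10)(-12) = -75
F→A: (-10)(14) − (-12)(9) = -32
Σ = 272
Area = |Σ|/2 = 136.

136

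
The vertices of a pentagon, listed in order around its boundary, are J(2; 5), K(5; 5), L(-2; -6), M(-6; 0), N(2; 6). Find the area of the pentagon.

Apply the shoelace formula: 2A = Σ (x_i·y_{i+1} − x_{i+1}·y_i), indices taken mod 5.
J→K: (2)(5) − (5)(5) = -15
K→L: (5)(-6) − (-2)(5) = -20
L→M: (-2)(0) − (-6)(-6) = -36
M→N: (-6)(6) − (2)(0) = -36
N→J: (2)(5) − (2)(6) = -2
Σ = -109
Area = |Σ|/2 = 54.5.

54.5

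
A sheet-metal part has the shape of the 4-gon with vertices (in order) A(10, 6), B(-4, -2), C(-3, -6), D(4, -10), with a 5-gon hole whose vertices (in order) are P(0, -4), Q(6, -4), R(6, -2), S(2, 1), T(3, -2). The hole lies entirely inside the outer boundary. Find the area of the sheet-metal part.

86.5

Outer boundary:
Cross-terms: 4, 18, 54, 124  ⇒  Σ = 200
Area = |Σ|/2 = 100.
Hole:
Cross-terms: 24, 12, 10, -7, -12  ⇒  Σ = 27
Area = |Σ|/2 = 13.5.
Net area = 100 − 13.5 = 86.5.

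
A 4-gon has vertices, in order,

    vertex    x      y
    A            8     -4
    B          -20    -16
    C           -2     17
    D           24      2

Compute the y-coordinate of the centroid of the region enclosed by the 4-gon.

53/46

Apply Gauss's area formula. First the cross-terms c_i = x_i·y_{i+1} − x_{i+1}·y_i:
  -208, -372, -412, -112  ⇒  2A = -1104, A = -552.
Then Σ (y_i + y_{i+1})·c_i = -3816, so ȳ = -3816 / (6·(-552)) = 53/46.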